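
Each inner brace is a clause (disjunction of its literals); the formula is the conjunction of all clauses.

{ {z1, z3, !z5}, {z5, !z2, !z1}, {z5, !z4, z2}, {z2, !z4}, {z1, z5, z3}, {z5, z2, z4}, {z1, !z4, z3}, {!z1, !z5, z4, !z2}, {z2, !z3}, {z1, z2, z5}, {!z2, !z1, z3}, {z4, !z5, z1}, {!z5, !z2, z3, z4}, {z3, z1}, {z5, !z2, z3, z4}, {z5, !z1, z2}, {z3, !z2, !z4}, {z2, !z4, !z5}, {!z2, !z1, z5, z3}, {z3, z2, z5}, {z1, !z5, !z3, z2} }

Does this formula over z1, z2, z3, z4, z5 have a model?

Case z2 = true:
Case z5 = false:
From the singleton clause (!z1), z1 = false.
From the singleton clause (z3), z3 = true.
Every clause is now satisfied; z4 is unconstrained.
A satisfying assignment: z1 ↦ false, z2 ↦ true, z3 ↦ true, z4 ↦ true, z5 ↦ false.

Yes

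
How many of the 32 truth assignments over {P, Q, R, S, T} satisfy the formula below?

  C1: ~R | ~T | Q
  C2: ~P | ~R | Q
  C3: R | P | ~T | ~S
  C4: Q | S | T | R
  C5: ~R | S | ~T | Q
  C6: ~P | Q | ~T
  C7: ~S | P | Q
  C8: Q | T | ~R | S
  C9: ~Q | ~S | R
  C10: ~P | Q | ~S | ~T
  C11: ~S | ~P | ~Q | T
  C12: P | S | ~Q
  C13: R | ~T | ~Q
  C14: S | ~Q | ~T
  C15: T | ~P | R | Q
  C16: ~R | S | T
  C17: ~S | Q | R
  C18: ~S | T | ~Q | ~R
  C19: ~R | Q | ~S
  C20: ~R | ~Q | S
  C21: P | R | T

There are 2^5 = 32 truth assignments over (P, Q, R, S, T).
Split on P. With P = 1, the clauses containing P are satisfied and ~P drops from the rest; 2 of the 2^4 = 16 assignments to the other variables satisfy what remains.
With P = 0, by the same count on the reduced clause set, 2 assignments work.
(One model: P=F, Q=F, R=F, S=F, T=T.)
Total: 2 + 2 = 4.

4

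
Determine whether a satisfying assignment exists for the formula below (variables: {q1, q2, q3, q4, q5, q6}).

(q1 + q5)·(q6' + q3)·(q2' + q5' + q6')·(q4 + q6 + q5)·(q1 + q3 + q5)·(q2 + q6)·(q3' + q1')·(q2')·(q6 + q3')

The clause (q2') is unit, so q2 = 0.
The clause (q6) is unit, so q6 = 1.
The clause (q3) is unit, so q3 = 1.
The clause (q1') is unit, so q1 = 0.
The clause (q5) is unit, so q5 = 1.
All clauses hold; q4 can take either value.
A satisfying assignment: q1=0, q2=0, q3=1, q4=1, q5=1, q6=1.

Yes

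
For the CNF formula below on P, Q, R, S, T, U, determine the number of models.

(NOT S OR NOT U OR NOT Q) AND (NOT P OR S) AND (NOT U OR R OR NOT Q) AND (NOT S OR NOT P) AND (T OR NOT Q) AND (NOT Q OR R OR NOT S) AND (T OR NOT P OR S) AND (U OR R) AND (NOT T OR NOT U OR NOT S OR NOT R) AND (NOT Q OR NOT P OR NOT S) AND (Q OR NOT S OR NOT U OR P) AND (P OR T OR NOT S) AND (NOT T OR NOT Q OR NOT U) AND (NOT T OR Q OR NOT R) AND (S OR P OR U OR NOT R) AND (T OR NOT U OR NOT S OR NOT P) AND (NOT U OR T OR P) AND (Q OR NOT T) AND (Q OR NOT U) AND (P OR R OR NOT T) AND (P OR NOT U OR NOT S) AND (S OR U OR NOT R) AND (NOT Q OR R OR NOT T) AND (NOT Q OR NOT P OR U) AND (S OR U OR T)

1

There are 2^6 = 64 truth assignments over (P, Q, R, S, T, U).
Split on T. With T = true, the clauses containing T are satisfied and NOT T drops from the rest; 1 of the 2^5 = 32 assignments to the other variables satisfy what remains.
With T = false, by the same count on the reduced clause set, 0 assignments work.
Total: 1 + 0 = 1.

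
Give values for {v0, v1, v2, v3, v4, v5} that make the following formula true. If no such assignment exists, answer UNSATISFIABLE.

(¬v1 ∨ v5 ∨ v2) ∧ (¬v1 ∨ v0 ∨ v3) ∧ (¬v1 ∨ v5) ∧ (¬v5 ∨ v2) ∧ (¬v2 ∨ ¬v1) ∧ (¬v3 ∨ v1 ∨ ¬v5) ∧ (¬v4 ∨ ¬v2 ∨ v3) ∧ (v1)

UNSATISFIABLE

Unit clause (v1) forces v1 = True.
Unit clause (v5) forces v5 = True.
Unit clause (v2) forces v2 = True.
Now (¬v2) is unsatisfied and unit — conflict.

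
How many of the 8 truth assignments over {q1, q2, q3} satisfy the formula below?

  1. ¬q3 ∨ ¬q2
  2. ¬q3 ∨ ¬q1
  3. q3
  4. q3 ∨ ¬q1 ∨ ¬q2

There are 2^3 = 8 truth assignments over (q1, q2, q3).
Split on q2. With q2 = True, the clauses containing q2 are satisfied and ¬q2 drops from the rest; 0 of the 2^2 = 4 assignments to the other variables satisfy what remains.
With q2 = False, by the same count on the reduced clause set, 1 assignment works.
(One model: q1=F, q2=F, q3=T.)
Total: 0 + 1 = 1.

1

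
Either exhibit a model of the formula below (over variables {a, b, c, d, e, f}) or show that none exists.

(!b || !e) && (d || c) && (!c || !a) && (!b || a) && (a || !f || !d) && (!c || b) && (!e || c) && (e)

UNSATISFIABLE

Unit clause (e) forces e = true.
Unit clause (!b) forces b = false.
Unit clause (!c) forces c = false.
But (c) is also a unit clause — contradiction.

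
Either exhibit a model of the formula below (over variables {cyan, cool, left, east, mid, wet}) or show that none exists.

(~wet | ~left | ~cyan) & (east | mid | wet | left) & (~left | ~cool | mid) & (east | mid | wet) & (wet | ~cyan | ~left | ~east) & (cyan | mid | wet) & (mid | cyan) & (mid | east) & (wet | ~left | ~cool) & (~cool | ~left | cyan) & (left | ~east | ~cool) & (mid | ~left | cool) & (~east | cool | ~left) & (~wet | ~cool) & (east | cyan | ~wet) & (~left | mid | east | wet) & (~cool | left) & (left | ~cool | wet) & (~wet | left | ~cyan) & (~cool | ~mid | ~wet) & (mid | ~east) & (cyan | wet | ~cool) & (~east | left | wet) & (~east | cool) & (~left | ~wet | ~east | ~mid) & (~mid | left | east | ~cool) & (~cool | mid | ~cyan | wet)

Branch on mid: set mid = 1.
Branch on wet: set wet = 0.
Branch on left: set left = 1.
The clause (~cool) is unit, so cool = 0.
The clause (~east) is unit, so east = 0.
No clause remains; cyan is free.

cyan=1; cool=0; left=1; east=0; mid=1; wet=0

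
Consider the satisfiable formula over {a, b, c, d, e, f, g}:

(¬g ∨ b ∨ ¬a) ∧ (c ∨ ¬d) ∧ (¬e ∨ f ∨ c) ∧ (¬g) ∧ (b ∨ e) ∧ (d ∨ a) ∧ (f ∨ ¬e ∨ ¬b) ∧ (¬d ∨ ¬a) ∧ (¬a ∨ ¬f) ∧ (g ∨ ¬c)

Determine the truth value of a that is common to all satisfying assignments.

True

Suppose a = False.
From the singleton clause (¬g), g = False.
From the singleton clause (d), d = True.
From the singleton clause (c), c = True.
Now (¬c) is unsatisfied and unit — conflict.
So every satisfying assignment has a = True.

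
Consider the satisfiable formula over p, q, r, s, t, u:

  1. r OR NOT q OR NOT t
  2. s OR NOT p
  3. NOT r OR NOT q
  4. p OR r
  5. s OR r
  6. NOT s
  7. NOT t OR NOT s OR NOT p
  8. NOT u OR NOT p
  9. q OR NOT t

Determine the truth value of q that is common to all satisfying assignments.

False

Suppose q = true.
The clause (NOT r) is unit, so r = false.
The clause (NOT t) is unit, so t = false.
The clause (p) is unit, so p = true.
The clause (s) is unit, so s = true.
That conflicts with the unit clause (NOT s).
So every satisfying assignment has q = False.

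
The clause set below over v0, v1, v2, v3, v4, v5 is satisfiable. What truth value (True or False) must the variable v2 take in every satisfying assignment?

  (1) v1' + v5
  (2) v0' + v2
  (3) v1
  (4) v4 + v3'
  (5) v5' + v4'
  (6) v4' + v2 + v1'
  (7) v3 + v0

True

Suppose v2 = 0.
From the singleton clause (v0'), v0 = 0.
From the singleton clause (v1), v1 = 1.
From the singleton clause (v5), v5 = 1.
From the singleton clause (v4'), v4 = 0.
From the singleton clause (v3'), v3 = 0.
Now (v3) is unsatisfied and unit — conflict.
So every satisfying assignment has v2 = True.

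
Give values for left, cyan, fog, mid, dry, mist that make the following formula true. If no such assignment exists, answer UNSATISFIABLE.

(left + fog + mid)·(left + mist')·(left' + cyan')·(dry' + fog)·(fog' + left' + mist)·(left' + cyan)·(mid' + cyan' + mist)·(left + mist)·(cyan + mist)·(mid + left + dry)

Branch on left: set left = 1.
(cyan') alone gives cyan = 0.
But (cyan) is also a unit clause — contradiction.
So left must be the other value — set left = 0.
(mist') alone gives mist = 0.
But (mist) is also a unit clause — contradiction.
Neither left = 1 nor left = 0 works.

UNSATISFIABLE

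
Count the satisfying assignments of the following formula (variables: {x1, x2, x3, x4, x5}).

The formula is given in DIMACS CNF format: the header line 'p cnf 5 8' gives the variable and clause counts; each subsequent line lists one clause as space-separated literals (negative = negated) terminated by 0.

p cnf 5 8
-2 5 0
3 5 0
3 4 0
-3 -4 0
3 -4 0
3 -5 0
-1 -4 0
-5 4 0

2

There are 2^5 = 32 truth assignments over (x1, x2, x3, x4, x5).
Split on x2. With x2 = True, the clauses containing x2 are satisfied and ¬x2 drops from the rest; 0 of the 2^4 = 16 assignments to the other variables satisfy what remains.
With x2 = False, by the same count on the reduced clause set, 2 assignments work.
(One model: x1=F, x2=F, x3=T, x4=F, x5=F.)
Total: 0 + 2 = 2.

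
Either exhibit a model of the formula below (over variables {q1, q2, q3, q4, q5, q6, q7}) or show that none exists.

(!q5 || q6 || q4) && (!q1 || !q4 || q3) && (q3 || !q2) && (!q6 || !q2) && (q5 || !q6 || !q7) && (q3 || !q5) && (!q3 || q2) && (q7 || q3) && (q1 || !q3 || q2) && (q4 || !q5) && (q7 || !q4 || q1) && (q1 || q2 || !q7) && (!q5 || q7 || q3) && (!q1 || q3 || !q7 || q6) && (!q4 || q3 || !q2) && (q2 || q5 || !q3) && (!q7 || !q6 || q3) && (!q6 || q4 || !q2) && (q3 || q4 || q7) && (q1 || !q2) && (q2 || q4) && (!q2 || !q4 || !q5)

Case q3 = true:
From the singleton clause (q2), q2 = true.
From the singleton clause (!q6), q6 = false.
From the singleton clause (q1), q1 = true.
Case q5 = false:
Every clause is now satisfied; q4, q7 are unconstrained.

q1=true; q2=true; q3=true; q4=true; q5=false; q6=false; q7=true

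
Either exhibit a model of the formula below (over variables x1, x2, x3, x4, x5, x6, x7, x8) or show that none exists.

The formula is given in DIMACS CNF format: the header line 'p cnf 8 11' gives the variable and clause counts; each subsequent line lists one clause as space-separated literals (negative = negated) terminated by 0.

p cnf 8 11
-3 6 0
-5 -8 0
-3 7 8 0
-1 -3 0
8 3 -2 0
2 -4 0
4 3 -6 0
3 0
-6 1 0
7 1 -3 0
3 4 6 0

From the singleton clause (x3), x3 = True.
From the singleton clause (x6), x6 = True.
From the singleton clause (¬x1), x1 = False.
That conflicts with the unit clause (x1).

UNSATISFIABLE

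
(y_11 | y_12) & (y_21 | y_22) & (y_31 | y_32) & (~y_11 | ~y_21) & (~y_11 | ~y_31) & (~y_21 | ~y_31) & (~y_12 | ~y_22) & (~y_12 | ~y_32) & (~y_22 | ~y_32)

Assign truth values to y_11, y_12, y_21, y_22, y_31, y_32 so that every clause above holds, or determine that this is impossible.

UNSATISFIABLE

Suppose y_11 = 1.
From the singleton clause (~y_21), y_21 = 0.
From the singleton clause (y_22), y_22 = 1.
From the singleton clause (~y_31), y_31 = 0.
From the singleton clause (y_32), y_32 = 1.
But (~y_32) is also a unit clause — contradiction.
Backtrack on y_11: now try y_11 = 0.
From the singleton clause (y_12), y_12 = 1.
From the singleton clause (~y_22), y_22 = 0.
From the singleton clause (y_21), y_21 = 1.
From the singleton clause (~y_31), y_31 = 0.
From the singleton clause (y_32), y_32 = 1.
But (~y_32) is also a unit clause — contradiction.
Either choice for y_11 ends in contradiction.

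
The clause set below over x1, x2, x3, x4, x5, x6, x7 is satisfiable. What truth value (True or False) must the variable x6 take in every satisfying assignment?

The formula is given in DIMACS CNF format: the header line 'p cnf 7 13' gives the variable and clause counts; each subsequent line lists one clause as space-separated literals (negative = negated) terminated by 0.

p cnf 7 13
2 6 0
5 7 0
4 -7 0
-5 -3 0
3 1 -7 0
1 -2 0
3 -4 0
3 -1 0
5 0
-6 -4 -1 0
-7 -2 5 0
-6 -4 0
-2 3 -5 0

True

Suppose x6 = False.
The clause (x2) is unit, so x2 = True.
The clause (x1) is unit, so x1 = True.
The clause (x3) is unit, so x3 = True.
The clause (¬x5) is unit, so x5 = False.
But (x5) is also a unit clause — contradiction.
So every satisfying assignment has x6 = True.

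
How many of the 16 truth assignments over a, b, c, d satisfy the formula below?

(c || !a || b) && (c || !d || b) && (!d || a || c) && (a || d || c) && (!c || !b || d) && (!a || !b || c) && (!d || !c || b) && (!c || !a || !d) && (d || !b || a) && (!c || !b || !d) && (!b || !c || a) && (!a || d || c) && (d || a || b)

There are 2^4 = 16 truth assignments over (a, b, c, d).
Check each against the 13 clauses (columns in the order a, b, c, d):
  F F F F  ✗ fails (a || d || c)
  F F F T  ✗ fails (c || !d || b)
  F F T F  ✗ fails (d || a || b)
  F F T T  ✗ fails (!d || !c || b)
  F T F F  ✗ fails (a || d || c)
  F T F T  ✗ fails (!d || a || c)
  F T T F  ✗ fails (!c || !b || d)
  F T T T  ✗ fails (!c || !b || !d)
  T F F F  ✗ fails (c || !a || b)
  T F F T  ✗ fails (c || !a || b)
  T F T F  ✓ satisfies all
  T F T T  ✗ fails (!d || !c || b)
  T T F F  ✗ fails (!a || !b || c)
  T T F T  ✗ fails (!a || !b || c)
  T T T F  ✗ fails (!c || !b || d)
  T T T T  ✗ fails (!c || !a || !d)
1 of the 16 rows is a model.

1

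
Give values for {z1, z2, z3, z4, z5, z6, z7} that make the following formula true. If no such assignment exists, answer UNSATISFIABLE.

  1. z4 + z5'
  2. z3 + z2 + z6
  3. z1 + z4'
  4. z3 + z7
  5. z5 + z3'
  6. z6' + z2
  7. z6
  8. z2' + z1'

From the singleton clause (z6), z6 = 1.
From the singleton clause (z2), z2 = 1.
From the singleton clause (z1'), z1 = 0.
From the singleton clause (z4'), z4 = 0.
From the singleton clause (z5'), z5 = 0.
From the singleton clause (z3'), z3 = 0.
From the singleton clause (z7), z7 = 1.
Every clause now holds.

z1 ↦ 0,  z2 ↦ 1,  z3 ↦ 0,  z4 ↦ 0,  z5 ↦ 0,  z6 ↦ 1,  z7 ↦ 1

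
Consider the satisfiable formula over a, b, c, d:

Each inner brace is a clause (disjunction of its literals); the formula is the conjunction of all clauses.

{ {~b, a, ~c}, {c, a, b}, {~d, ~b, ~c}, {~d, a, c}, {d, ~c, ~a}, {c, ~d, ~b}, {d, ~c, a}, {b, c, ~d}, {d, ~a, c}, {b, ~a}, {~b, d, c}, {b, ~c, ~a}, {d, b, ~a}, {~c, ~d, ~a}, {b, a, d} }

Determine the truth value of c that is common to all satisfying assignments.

True

Suppose c = 0.
Try a = 1.
From the singleton clause (d), d = 1.
From the singleton clause (~b), b = 0.
Now (b) is unsatisfied and unit — conflict.
That branch fails; take a = 0 instead.
From the singleton clause (b), b = 1.
From the singleton clause (~d), d = 0.
Now (d) is unsatisfied and unit — conflict.
Both values of a lead to a conflict.
So every satisfying assignment has c = True.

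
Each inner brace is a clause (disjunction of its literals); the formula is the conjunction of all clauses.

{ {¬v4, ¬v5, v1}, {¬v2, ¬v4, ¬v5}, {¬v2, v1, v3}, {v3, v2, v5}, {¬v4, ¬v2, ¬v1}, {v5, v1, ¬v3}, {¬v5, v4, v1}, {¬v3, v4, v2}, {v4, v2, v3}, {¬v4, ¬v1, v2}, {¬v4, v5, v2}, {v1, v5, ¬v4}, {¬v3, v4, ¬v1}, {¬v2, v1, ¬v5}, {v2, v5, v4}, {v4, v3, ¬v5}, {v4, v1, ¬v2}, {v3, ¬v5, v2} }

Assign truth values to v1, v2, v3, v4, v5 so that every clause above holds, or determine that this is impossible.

v1=True, v2=True, v3=False, v4=False, v5=False

Suppose v4 = False.
Suppose v5 = False.
The clause (v2) is unit, so v2 = True.
The clause (v1) is unit, so v1 = True.
The clause (¬v3) is unit, so v3 = False.
Every clause now holds.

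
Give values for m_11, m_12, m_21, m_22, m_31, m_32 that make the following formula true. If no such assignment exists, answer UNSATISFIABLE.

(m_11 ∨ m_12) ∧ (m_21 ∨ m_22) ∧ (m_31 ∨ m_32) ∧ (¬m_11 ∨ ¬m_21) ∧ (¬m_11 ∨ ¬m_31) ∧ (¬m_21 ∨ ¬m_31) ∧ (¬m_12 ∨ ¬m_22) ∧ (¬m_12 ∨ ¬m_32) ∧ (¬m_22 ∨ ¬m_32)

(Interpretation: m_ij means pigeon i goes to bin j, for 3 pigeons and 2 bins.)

Case m_11 = True:
From the singleton clause (¬m_21), m_21 = False.
From the singleton clause (m_22), m_22 = True.
From the singleton clause (¬m_31), m_31 = False.
From the singleton clause (m_32), m_32 = True.
That conflicts with the unit clause (¬m_32).
Backtrack on m_11: now try m_11 = False.
From the singleton clause (m_12), m_12 = True.
From the singleton clause (¬m_22), m_22 = False.
From the singleton clause (m_21), m_21 = True.
From the singleton clause (¬m_31), m_31 = False.
From the singleton clause (m_32), m_32 = True.
That conflicts with the unit clause (¬m_32).
Neither m_11 = True nor m_11 = False works.

UNSATISFIABLE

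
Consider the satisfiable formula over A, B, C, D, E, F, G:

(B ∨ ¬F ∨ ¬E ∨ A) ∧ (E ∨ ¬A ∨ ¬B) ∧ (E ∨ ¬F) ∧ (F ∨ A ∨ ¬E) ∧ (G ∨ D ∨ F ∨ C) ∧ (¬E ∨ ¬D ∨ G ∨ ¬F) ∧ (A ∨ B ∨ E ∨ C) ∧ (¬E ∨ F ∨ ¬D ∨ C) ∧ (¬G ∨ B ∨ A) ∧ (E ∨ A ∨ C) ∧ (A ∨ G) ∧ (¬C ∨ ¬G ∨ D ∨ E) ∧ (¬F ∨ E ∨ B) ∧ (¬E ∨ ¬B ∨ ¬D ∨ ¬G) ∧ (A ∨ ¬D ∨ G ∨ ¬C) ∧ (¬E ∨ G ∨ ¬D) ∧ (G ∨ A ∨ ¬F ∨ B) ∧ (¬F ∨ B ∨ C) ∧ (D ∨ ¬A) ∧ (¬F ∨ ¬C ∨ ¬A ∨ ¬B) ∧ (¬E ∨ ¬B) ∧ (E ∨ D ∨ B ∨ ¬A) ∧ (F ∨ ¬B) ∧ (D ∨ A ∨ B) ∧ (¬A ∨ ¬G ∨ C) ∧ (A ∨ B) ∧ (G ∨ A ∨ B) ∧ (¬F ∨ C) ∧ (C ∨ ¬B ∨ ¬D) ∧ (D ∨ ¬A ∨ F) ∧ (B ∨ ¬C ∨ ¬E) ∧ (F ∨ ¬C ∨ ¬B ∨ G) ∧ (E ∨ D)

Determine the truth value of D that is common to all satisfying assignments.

Suppose D = False.
(¬A) alone gives A = False.
(G) alone gives G = True.
(B) alone gives B = True.
(¬E) alone gives E = False.
Now (E) is unsatisfied and unit — conflict.
So every satisfying assignment has D = True.

True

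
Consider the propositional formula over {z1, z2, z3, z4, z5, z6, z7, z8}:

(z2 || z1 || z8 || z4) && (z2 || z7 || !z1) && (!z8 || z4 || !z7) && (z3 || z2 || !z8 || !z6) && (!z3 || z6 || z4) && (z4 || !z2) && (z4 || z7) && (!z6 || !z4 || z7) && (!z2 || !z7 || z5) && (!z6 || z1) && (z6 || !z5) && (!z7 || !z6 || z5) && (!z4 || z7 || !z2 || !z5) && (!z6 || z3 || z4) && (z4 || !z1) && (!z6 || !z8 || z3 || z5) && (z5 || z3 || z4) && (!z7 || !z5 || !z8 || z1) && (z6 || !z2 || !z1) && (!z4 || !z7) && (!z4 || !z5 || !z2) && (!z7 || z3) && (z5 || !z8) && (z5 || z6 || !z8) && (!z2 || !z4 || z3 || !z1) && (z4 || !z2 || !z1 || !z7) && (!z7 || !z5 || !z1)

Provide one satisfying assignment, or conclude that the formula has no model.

Branch on z4: set z4 = true.
From the singleton clause (!z7), z7 = false.
From the singleton clause (!z6), z6 = false.
From the singleton clause (!z5), z5 = false.
From the singleton clause (!z8), z8 = false.
Branch on z2: set z2 = true.
From the singleton clause (!z1), z1 = false.
Every clause is now satisfied; z3 is unconstrained.

z1: false; z2: true; z3: true; z4: true; z5: false; z6: false; z7: false; z8: false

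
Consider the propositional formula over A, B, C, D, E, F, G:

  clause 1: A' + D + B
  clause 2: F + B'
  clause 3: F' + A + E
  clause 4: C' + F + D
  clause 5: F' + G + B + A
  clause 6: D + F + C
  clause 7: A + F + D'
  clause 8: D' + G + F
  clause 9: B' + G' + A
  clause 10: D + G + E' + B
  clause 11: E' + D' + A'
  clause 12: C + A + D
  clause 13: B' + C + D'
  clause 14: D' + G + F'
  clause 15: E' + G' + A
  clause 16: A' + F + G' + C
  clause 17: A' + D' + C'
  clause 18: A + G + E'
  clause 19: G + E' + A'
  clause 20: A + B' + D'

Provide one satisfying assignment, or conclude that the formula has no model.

Branch on F: set F = 1.
Branch on A: set A = 1.
Branch on D: set D = 1.
The clause (E') is unit, so E = 0.
The clause (G) is unit, so G = 1.
The clause (C') is unit, so C = 0.
The clause (B') is unit, so B = 0.
All clauses are satisfied.

A: 1,  B: 0,  C: 0,  D: 1,  E: 0,  F: 1,  G: 1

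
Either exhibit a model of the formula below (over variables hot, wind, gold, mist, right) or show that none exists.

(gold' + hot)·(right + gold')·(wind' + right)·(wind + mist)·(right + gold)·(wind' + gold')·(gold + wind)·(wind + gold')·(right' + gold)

Try gold = 0.
From the singleton clause (right), right = 1.
But (right') is also a unit clause — contradiction.
Undo gold and try gold = 1.
From the singleton clause (hot), hot = 1.
From the singleton clause (right), right = 1.
From the singleton clause (wind'), wind = 0.
But (wind) is also a unit clause — contradiction.
Both values of gold lead to a conflict.

UNSATISFIABLE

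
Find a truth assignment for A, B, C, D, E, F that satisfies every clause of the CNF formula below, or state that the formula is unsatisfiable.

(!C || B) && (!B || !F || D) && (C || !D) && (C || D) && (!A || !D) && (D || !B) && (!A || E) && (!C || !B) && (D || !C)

Suppose C = false.
From the singleton clause (!D), D = false.
That conflicts with the unit clause (D).
Undo C and try C = true.
From the singleton clause (B), B = true.
That conflicts with the unit clause (!B).
Both values of C lead to a conflict.

UNSATISFIABLE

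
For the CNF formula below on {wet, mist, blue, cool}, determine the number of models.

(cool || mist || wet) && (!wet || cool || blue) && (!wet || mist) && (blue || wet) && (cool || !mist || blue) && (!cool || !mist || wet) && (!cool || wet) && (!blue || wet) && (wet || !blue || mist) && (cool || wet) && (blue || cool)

There are 2^4 = 16 truth assignments over (wet, mist, blue, cool).
Split on wet. With wet = true, the clauses containing wet are satisfied and !wet drops from the rest; 3 of the 2^3 = 8 assignments to the other variables satisfy what remains.
With wet = false, by the same count on the reduced clause set, 0 assignments work.
Total: 3 + 0 = 3.

3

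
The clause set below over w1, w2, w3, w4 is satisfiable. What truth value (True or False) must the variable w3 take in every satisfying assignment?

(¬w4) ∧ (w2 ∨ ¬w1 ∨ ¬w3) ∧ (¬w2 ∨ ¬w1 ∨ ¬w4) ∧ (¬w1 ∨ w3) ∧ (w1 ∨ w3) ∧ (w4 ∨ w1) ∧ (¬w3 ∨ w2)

True

Suppose w3 = False.
Unit clause (¬w4) forces w4 = False.
Unit clause (¬w1) forces w1 = False.
Now (w1) is unsatisfied and unit — conflict.
So every satisfying assignment has w3 = True.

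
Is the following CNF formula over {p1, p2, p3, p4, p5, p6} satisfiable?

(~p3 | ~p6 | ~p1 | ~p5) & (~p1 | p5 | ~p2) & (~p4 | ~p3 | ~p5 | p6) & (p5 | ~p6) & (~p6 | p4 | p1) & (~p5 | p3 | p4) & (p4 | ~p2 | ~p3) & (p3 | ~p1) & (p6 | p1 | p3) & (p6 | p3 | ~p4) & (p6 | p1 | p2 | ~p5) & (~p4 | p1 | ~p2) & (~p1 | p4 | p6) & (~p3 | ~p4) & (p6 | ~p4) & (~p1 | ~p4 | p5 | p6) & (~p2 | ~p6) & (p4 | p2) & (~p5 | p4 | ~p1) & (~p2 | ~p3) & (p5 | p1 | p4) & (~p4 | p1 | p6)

Yes, satisfiable

Suppose p5 = 1.
Suppose p3 = 0.
(p4) alone gives p4 = 1.
(~p1) alone gives p1 = 0.
(p6) alone gives p6 = 1.
(~p2) alone gives p2 = 0.
This assignment satisfies each clause.
A satisfying assignment: p1: 0, p2: 0, p3: 0, p4: 1, p5: 1, p6: 1.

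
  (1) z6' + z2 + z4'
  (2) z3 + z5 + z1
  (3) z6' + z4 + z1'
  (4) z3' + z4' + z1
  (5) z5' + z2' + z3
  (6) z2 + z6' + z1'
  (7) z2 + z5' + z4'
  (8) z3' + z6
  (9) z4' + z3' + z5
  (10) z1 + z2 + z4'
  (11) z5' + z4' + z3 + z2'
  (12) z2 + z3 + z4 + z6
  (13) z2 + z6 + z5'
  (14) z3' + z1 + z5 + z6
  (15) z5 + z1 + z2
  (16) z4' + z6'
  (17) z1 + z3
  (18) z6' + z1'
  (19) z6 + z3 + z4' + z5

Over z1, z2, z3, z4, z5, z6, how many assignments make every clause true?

4

There are 2^6 = 64 truth assignments over (z1, z2, z3, z4, z5, z6).
Split on z5. With z5 = 1, the clauses containing z5 are satisfied and z5' drops from the rest; 2 of the 2^5 = 32 assignments to the other variables satisfy what remains.
With z5 = 0, by the same count on the reduced clause set, 2 assignments work.
(One model: z1=F, z2=F, z3=T, z4=F, z5=T, z6=T.)
Total: 2 + 2 = 4.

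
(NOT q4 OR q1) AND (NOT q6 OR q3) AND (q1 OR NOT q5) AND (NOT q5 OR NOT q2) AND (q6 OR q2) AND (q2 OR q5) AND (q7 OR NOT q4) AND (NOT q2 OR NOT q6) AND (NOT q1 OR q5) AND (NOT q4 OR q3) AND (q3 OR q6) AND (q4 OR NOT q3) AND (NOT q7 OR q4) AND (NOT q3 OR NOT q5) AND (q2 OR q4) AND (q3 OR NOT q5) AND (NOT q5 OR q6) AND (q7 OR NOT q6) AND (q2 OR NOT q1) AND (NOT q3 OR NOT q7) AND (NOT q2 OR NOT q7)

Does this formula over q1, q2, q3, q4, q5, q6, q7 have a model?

Case q4 = false:
The clause (NOT q3) is unit, so q3 = false.
The clause (NOT q6) is unit, so q6 = false.
That conflicts with the unit clause (q6).
Undo q4 and try q4 = true.
The clause (q1) is unit, so q1 = true.
The clause (q7) is unit, so q7 = true.
The clause (q5) is unit, so q5 = true.
The clause (NOT q2) is unit, so q2 = false.
That conflicts with the unit clause (q2).
Both values of q4 lead to a conflict.
No assignment satisfies every clause.

Unsatisfiable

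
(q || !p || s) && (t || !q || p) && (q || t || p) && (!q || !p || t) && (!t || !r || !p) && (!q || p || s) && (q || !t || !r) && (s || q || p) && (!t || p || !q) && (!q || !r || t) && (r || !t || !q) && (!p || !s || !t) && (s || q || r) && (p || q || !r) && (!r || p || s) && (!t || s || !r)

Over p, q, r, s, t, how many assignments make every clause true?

There are 2^5 = 32 truth assignments over (p, q, r, s, t).
Split on r. With r = true, the clauses containing r are satisfied and !r drops from the rest; 1 of the 2^4 = 16 assignments to the other variables satisfy what remains.
With r = false, by the same count on the reduced clause set, 2 assignments work.
Total: 1 + 2 = 3.

3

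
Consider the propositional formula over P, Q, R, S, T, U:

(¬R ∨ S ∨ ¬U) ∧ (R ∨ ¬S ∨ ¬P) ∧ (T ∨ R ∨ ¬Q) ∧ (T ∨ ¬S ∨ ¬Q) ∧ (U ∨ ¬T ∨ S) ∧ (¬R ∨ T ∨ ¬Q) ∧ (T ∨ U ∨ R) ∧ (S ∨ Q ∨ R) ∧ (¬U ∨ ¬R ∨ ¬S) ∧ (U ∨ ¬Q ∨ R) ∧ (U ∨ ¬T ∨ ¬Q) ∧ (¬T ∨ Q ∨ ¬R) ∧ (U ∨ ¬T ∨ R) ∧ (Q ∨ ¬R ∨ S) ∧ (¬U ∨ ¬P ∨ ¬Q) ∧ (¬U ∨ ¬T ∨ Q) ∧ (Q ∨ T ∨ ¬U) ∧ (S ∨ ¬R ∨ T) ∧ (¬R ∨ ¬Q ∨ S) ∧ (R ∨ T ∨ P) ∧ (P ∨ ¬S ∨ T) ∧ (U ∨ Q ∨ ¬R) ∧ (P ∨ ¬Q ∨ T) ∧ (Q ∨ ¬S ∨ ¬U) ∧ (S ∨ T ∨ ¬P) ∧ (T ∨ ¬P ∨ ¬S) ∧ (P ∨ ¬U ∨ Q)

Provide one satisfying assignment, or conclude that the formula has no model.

P: False; Q: True; R: False; S: False; T: True; U: True

Case R = False:
Case S = False:
Unit clause (Q) forces Q = True.
Unit clause (T) forces T = True.
Unit clause (U) forces U = True.
Unit clause (¬P) forces P = False.
This assignment satisfies each clause.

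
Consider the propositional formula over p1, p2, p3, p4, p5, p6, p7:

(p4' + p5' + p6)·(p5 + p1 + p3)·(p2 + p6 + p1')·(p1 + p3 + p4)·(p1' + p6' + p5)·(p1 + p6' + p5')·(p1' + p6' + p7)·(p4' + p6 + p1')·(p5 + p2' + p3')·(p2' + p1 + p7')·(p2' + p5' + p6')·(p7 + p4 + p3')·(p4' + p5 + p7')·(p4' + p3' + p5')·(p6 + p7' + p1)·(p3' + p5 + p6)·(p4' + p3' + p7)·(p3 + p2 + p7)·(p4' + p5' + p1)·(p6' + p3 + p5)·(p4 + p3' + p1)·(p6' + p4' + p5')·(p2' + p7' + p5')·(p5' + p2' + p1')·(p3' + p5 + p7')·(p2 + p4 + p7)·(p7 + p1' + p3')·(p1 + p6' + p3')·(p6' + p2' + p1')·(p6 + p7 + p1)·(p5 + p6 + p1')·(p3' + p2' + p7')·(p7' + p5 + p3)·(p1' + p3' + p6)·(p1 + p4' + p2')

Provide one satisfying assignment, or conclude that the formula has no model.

p1 ↦ 1,  p2 ↦ 0,  p3 ↦ 0,  p4 ↦ 0,  p5 ↦ 1,  p6 ↦ 1,  p7 ↦ 1

Branch on p4: set p4 = 0.
Branch on p1: set p1 = 1.
Branch on p2: set p2 = 0.
From the singleton clause (p6), p6 = 1.
From the singleton clause (p5), p5 = 1.
From the singleton clause (p7), p7 = 1.
Every clause is now satisfied; p3 is unconstrained.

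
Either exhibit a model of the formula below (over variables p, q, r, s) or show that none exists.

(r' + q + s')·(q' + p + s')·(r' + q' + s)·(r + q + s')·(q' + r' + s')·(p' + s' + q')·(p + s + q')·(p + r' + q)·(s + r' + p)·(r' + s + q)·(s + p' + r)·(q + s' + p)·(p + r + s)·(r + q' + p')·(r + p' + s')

Suppose r = 0.
Suppose q = 1.
(p') alone gives p = 0.
(s') alone gives s = 0.
But (s) is also a unit clause — contradiction.
That branch fails; take q = 0 instead.
(s') alone gives s = 0.
(p') alone gives p = 0.
But (p) is also a unit clause — contradiction.
Neither q = 1 nor q = 0 works.
That branch fails; take r = 1 instead.
Suppose q = 1.
(s) alone gives s = 1.
But (s') is also a unit clause — contradiction.
That branch fails; take q = 0 instead.
(s') alone gives s = 0.
But (s) is also a unit clause — contradiction.
Neither q = 1 nor q = 0 works.
Neither r = 1 nor r = 0 works.

UNSATISFIABLE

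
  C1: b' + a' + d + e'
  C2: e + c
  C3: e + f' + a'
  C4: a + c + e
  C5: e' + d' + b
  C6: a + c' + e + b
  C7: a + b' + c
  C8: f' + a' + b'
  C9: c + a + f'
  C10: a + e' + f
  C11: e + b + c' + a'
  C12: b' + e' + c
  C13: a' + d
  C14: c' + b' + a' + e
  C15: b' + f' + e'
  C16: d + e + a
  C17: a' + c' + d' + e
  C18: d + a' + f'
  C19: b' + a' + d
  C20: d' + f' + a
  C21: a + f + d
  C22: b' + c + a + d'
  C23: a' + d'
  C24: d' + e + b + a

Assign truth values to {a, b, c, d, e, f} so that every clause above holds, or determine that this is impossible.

a=0; b=0; c=1; d=0; e=1; f=1

Suppose e = 1.
Suppose d = 0.
The clause (a') is unit, so a = 0.
The clause (f) is unit, so f = 1.
The clause (c) is unit, so c = 1.
The clause (b') is unit, so b = 0.
All clauses are satisfied.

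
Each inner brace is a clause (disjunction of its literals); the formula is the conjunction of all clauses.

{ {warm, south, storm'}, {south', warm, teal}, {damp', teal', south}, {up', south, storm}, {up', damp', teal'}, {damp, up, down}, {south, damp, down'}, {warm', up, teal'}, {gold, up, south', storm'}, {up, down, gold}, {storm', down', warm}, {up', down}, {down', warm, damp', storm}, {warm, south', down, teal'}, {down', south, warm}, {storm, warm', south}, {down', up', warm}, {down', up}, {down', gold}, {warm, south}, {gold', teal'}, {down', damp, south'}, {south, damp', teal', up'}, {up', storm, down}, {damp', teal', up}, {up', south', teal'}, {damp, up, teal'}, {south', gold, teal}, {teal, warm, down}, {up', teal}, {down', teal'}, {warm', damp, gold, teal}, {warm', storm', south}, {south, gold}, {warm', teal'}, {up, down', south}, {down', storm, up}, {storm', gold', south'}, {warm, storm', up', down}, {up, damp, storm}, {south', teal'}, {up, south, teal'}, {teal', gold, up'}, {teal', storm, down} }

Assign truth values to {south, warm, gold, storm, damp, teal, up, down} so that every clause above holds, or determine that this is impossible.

south ↦ 1,  warm ↦ 1,  gold ↦ 1,  storm ↦ 0,  damp ↦ 1,  teal ↦ 0,  up ↦ 0,  down ↦ 0

Case up = 0:
(down') alone gives down = 0.
(damp) alone gives damp = 1.
(gold) alone gives gold = 1.
(teal') alone gives teal = 0.
(warm) alone gives warm = 1.
Case storm = 0:
(south) alone gives south = 1.
Every clause now holds.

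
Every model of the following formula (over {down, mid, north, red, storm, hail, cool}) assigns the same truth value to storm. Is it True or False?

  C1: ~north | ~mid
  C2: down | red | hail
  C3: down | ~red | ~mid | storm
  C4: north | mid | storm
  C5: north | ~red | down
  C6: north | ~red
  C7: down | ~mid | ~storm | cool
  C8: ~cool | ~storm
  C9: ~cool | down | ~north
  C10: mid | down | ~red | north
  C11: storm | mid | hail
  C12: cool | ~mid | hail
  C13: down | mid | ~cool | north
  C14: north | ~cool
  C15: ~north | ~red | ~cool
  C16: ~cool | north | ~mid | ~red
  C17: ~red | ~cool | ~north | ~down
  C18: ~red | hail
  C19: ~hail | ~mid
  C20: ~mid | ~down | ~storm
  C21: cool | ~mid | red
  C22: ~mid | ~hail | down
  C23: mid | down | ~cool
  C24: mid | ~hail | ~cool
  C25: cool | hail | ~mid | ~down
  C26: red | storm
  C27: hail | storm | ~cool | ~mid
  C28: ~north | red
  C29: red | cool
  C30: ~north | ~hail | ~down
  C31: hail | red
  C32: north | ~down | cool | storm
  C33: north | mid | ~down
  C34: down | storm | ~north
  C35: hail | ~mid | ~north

Suppose storm = 0.
(red) alone gives red = 1.
(north) alone gives north = 1.
(~mid) alone gives mid = 0.
(hail) alone gives hail = 1.
(~cool) alone gives cool = 0.
(~down) alone gives down = 0.
But (down) is also a unit clause — contradiction.
So every satisfying assignment has storm = True.

True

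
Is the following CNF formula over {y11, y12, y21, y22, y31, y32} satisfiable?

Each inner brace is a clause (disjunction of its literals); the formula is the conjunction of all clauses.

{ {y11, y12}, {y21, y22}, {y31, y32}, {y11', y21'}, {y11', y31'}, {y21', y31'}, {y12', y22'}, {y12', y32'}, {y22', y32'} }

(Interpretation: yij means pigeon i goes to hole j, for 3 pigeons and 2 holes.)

No, unsatisfiable

Suppose y11 = 1.
From the singleton clause (y21'), y21 = 0.
From the singleton clause (y22), y22 = 1.
From the singleton clause (y31'), y31 = 0.
From the singleton clause (y32), y32 = 1.
But (y32') is also a unit clause — contradiction.
Undo y11 and try y11 = 0.
From the singleton clause (y12), y12 = 1.
From the singleton clause (y22'), y22 = 0.
From the singleton clause (y21), y21 = 1.
From the singleton clause (y31'), y31 = 0.
From the singleton clause (y32), y32 = 1.
But (y32') is also a unit clause — contradiction.
Either choice for y11 ends in contradiction.
No assignment satisfies every clause.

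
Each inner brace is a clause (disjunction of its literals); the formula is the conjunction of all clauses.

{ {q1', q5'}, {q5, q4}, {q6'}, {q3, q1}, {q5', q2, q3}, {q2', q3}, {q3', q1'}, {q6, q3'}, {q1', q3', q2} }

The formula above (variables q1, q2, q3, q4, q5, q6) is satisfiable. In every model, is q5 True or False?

Suppose q5 = 1.
Unit clause (q1') forces q1 = 0.
Unit clause (q6') forces q6 = 0.
Unit clause (q3) forces q3 = 1.
That conflicts with the unit clause (q3').
So every satisfying assignment has q5 = False.

False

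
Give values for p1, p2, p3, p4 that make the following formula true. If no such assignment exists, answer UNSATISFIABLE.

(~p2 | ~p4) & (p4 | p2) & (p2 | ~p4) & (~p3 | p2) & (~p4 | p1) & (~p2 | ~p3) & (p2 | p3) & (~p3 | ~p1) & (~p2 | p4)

UNSATISFIABLE

Try p2 = 0.
From the singleton clause (p4), p4 = 1.
That conflicts with the unit clause (~p4).
That branch fails; take p2 = 1 instead.
From the singleton clause (~p4), p4 = 0.
That conflicts with the unit clause (p4).
Neither p2 = 1 nor p2 = 0 works.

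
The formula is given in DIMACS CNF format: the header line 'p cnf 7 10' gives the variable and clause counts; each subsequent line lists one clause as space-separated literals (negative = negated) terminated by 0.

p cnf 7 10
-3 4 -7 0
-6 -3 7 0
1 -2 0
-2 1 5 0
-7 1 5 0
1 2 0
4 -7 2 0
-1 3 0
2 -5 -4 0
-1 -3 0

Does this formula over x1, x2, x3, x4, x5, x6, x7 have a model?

Unsatisfiable

Try x1 = True.
The clause (x3) is unit, so x3 = True.
That conflicts with the unit clause (¬x3).
So x1 must be the other value — set x1 = False.
The clause (¬x2) is unit, so x2 = False.
That conflicts with the unit clause (x2).
Either choice for x1 ends in contradiction.
No assignment satisfies every clause.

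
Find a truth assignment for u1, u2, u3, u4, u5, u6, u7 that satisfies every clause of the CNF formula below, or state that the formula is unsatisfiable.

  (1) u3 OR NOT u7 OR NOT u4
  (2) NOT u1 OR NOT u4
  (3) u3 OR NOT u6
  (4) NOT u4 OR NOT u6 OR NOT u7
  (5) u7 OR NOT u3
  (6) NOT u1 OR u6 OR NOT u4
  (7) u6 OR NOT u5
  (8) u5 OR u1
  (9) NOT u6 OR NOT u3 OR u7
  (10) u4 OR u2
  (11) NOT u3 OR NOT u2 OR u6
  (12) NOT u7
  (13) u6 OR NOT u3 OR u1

The clause (NOT u7) is unit, so u7 = false.
The clause (NOT u3) is unit, so u3 = false.
The clause (NOT u6) is unit, so u6 = false.
The clause (NOT u5) is unit, so u5 = false.
The clause (u1) is unit, so u1 = true.
The clause (NOT u4) is unit, so u4 = false.
The clause (u2) is unit, so u2 = true.
All clauses are satisfied.

u1=true,  u2=true,  u3=false,  u4=false,  u5=false,  u6=false,  u7=false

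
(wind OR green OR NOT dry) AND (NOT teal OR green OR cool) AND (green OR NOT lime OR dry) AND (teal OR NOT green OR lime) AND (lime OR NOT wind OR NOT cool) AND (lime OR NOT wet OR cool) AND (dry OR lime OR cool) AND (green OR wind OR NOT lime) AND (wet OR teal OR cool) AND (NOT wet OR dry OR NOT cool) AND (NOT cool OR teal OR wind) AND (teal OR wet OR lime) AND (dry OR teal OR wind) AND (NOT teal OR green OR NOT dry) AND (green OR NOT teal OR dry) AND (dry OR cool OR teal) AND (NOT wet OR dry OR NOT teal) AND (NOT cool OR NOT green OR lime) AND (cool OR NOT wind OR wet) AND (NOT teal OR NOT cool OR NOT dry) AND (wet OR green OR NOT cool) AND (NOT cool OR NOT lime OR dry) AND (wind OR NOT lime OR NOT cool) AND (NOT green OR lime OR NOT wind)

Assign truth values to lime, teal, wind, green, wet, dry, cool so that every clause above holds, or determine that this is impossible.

lime ↦ true,  teal ↦ false,  wind ↦ true,  green ↦ false,  wet ↦ true,  dry ↦ true,  cool ↦ true

Case wind = true:
Case lime = true:
Case green = false:
The clause (dry) is unit, so dry = true.
The clause (NOT teal) is unit, so teal = false.
Case wet = true:
All clauses hold; cool can take either value.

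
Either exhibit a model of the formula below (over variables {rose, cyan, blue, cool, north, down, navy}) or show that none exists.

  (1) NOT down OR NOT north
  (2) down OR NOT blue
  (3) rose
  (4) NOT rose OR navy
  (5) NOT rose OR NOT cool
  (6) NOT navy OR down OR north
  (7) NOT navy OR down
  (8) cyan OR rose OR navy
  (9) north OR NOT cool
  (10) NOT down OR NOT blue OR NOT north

From the singleton clause (rose), rose = true.
From the singleton clause (navy), navy = true.
From the singleton clause (NOT cool), cool = false.
From the singleton clause (down), down = true.
From the singleton clause (NOT north), north = false.
No clause remains; cyan, blue are free.

rose: true, cyan: false, blue: true, cool: false, north: false, down: true, navy: true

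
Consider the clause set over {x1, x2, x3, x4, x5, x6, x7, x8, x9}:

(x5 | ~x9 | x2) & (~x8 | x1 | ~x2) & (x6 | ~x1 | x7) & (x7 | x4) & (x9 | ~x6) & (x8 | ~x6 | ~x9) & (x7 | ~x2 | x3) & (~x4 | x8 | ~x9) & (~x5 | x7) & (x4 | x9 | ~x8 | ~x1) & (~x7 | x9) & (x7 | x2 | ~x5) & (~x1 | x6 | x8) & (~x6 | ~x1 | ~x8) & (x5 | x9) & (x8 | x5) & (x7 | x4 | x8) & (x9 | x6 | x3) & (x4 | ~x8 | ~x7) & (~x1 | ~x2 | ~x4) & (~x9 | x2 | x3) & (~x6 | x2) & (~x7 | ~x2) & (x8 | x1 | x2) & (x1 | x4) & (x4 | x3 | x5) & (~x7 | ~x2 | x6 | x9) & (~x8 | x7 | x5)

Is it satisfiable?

Yes, satisfiable

Suppose x7 = 1.
Unit clause (x9) forces x9 = 1.
Unit clause (~x2) forces x2 = 0.
Unit clause (x5) forces x5 = 1.
Unit clause (x3) forces x3 = 1.
Unit clause (~x6) forces x6 = 0.
Suppose x4 = 1.
Unit clause (x8) forces x8 = 1.
All clauses hold; x1 can take either value.
A satisfying assignment: x1: 0, x2: 0, x3: 1, x4: 1, x5: 1, x6: 0, x7: 1, x8: 1, x9: 1.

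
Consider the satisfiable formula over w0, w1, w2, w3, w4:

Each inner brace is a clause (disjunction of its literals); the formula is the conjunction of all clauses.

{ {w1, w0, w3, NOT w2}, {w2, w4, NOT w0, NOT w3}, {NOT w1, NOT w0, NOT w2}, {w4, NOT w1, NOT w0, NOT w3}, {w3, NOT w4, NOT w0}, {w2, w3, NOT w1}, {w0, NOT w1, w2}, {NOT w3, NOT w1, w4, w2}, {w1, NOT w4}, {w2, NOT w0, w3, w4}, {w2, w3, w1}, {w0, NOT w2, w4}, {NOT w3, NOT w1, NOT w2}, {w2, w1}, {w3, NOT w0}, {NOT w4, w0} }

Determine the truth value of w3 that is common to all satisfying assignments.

True

Suppose w3 = false.
From the singleton clause (NOT w0), w0 = false.
From the singleton clause (NOT w4), w4 = false.
From the singleton clause (NOT w2), w2 = false.
From the singleton clause (NOT w1), w1 = false.
But (w1) is also a unit clause — contradiction.
So every satisfying assignment has w3 = True.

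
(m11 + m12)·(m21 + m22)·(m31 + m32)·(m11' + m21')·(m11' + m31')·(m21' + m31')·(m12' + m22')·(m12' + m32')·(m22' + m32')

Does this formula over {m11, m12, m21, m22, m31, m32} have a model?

No, unsatisfiable

Case m11 = 1:
Unit clause (m21') forces m21 = 0.
Unit clause (m22) forces m22 = 1.
Unit clause (m31') forces m31 = 0.
Unit clause (m32) forces m32 = 1.
But (m32') is also a unit clause — contradiction.
So m11 must be the other value — set m11 = 0.
Unit clause (m12) forces m12 = 1.
Unit clause (m22') forces m22 = 0.
Unit clause (m21) forces m21 = 1.
Unit clause (m31') forces m31 = 0.
Unit clause (m32) forces m32 = 1.
But (m32') is also a unit clause — contradiction.
Both values of m11 lead to a conflict.
No assignment satisfies every clause.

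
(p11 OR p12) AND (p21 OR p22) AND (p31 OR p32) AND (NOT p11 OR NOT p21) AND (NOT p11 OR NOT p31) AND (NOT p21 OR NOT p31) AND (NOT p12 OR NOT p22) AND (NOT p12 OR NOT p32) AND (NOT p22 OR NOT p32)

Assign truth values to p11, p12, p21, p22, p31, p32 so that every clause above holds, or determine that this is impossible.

UNSATISFIABLE

Try p11 = true.
Unit clause (NOT p21) forces p21 = false.
Unit clause (p22) forces p22 = true.
Unit clause (NOT p31) forces p31 = false.
Unit clause (p32) forces p32 = true.
Now (NOT p32) is unsatisfied and unit — conflict.
Undo p11 and try p11 = false.
Unit clause (p12) forces p12 = true.
Unit clause (NOT p22) forces p22 = false.
Unit clause (p21) forces p21 = true.
Unit clause (NOT p31) forces p31 = false.
Unit clause (p32) forces p32 = true.
Now (NOT p32) is unsatisfied and unit — conflict.
Neither p11 = true nor p11 = false works.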